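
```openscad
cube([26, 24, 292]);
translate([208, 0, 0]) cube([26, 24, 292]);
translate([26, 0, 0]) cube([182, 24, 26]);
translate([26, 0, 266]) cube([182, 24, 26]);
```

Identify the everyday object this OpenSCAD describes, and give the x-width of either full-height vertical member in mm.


A picture frame. The border width is 26 mm.

Four thin pieces enclosing a rectangular opening — a picture frame. The two full-height stiles are 292 mm tall; the top rail sits at z = 266 and is 26 mm tall, so the border above the opening is 292 − 266 = 26 mm, matching the stile x-width.


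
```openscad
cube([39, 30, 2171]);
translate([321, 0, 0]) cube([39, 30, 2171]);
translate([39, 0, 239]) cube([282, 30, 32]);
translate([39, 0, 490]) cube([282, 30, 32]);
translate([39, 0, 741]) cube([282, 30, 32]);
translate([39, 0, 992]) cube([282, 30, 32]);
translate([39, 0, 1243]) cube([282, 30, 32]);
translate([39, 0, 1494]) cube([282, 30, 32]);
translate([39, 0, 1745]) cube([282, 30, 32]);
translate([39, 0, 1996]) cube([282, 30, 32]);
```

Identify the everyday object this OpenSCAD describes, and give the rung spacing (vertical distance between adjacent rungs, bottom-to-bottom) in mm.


A ladder. The rung spacing is 251 mm.

Two tall 39×30 posts with 8 short bars between them — a ladder. Adjacent rungs sit at z = 239 and z = 490, so the spacing is 490 − 239 = 251 mm.


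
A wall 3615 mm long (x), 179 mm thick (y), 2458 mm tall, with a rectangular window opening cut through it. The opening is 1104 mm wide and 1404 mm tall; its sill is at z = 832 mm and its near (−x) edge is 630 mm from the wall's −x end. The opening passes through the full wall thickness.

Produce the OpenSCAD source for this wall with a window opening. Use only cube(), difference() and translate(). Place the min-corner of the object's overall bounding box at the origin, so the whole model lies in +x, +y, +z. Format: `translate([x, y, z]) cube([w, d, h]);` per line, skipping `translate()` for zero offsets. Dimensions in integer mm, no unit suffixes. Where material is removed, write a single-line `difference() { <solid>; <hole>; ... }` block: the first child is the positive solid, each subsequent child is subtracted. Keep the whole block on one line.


difference() { cube([3615, 179, 2458]); translate([630, 0, 832]) cube([1104, 179, 1404]); }


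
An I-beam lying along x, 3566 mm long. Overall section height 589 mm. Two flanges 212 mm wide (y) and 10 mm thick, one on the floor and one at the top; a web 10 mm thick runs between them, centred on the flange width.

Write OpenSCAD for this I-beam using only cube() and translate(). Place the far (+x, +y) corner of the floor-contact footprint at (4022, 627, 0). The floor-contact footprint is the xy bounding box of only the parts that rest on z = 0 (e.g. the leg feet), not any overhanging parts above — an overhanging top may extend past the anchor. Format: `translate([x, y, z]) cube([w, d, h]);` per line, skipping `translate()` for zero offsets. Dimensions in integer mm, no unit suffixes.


translate([456, 415, 0]) cube([3566, 212, 10]);
translate([456, 516, 10]) cube([3566, 10, 569]);
translate([456, 415, 579]) cube([3566, 212, 10]);


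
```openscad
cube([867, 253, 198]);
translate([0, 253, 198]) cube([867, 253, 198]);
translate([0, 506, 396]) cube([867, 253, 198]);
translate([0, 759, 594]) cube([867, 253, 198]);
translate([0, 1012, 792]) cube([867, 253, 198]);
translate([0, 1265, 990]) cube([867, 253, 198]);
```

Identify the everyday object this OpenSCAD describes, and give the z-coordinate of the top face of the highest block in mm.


A staircase. The total rise is 1188 mm.

6 identical blocks, each offset up and back from the previous — a staircase. Each step is 198 mm tall and there are 6 of them, so the total rise is 6 × 198 = 1188 mm.


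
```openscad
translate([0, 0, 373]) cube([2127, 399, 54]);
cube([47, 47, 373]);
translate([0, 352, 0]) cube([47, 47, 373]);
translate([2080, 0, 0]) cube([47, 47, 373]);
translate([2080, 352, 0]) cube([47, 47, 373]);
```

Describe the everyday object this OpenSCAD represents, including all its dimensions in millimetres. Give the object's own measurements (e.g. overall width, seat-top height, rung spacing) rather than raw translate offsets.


A long wooden bench with a 2127 mm (x) × 399 mm (y) seat, 54 mm thick, its top surface 427 mm above the floor. Four 47 mm square legs at the seat corners, flush with the edges, run from z = 0 to the seat underside.


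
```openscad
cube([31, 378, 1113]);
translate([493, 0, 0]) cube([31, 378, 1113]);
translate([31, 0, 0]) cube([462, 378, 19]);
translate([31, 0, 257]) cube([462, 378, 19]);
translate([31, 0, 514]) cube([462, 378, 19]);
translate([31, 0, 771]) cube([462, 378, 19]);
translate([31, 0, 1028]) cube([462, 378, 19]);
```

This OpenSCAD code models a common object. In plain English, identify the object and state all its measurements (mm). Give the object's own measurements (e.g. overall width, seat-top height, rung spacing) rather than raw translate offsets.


An open bookshelf. Two side panels, each 31 mm thick, 378 mm deep and 1113 mm tall, stand 524 mm apart (outside-to-outside). Between them sit 5 shelves, each 19 mm thick and 378 mm deep, spanning the full gap between the sides. The bottom shelf rests on the floor (its underside at z = 0) and the clear gap between one shelf's top and the next shelf's underside is 238 mm.


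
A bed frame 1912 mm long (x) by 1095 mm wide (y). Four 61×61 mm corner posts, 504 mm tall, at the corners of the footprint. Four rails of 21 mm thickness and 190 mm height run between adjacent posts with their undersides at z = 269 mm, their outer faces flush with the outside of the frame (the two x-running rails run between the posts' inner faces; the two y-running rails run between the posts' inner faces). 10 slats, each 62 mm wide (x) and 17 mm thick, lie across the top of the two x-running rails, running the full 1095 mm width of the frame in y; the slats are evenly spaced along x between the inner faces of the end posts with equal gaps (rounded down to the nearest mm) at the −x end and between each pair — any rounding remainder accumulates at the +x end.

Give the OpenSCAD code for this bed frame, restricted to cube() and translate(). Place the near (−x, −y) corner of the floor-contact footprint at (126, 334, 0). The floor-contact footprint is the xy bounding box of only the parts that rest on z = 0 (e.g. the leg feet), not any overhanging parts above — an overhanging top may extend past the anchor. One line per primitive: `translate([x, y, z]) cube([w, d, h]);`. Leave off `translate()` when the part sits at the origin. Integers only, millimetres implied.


// slat z = rail_z + rail_h = 269 + 190 = 459
// slat gap = ⌊(1790 − 10·62) / 11⌋ = 106
translate([126, 334, 0]) cube([61, 61, 504]);
translate([126, 1368, 0]) cube([61, 61, 504]);
translate([1977, 334, 0]) cube([61, 61, 504]);
translate([1977, 1368, 0]) cube([61, 61, 504]);
translate([187, 334, 269]) cube([1790, 21, 190]);
translate([187, 1408, 269]) cube([1790, 21, 190]);
translate([126, 395, 269]) cube([21, 973, 190]);
translate([2017, 395, 269]) cube([21, 973, 190]);
translate([293, 334, 459]) cube([62, 1095, 17]);
translate([461, 334, 459]) cube([62, 1095, 17]);
translate([629, 334, 459]) cube([62, 1095, 17]);
translate([797, 334, 459]) cube([62, 1095, 17]);
translate([965, 334, 459]) cube([62, 1095, 17]);
translate([1133, 334, 459]) cube([62, 1095, 17]);
translate([1301, 334, 459]) cube([62, 1095, 17]);
translate([1469, 334, 459]) cube([62, 1095, 17]);
translate([1637, 334, 459]) cube([62, 1095, 17]);
translate([1805, 334, 459]) cube([62, 1095, 17]);


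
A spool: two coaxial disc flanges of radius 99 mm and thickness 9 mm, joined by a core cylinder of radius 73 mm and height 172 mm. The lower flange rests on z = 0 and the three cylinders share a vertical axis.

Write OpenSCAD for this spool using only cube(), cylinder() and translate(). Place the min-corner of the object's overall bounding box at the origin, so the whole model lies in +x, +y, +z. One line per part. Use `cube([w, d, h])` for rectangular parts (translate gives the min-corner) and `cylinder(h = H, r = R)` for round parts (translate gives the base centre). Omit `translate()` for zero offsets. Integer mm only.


translate([99, 99, 0]) cylinder(h = 9, r = 99);
translate([99, 99, 9]) cylinder(h = 172, r = 73);
translate([99, 99, 181]) cylinder(h = 9, r = 99);


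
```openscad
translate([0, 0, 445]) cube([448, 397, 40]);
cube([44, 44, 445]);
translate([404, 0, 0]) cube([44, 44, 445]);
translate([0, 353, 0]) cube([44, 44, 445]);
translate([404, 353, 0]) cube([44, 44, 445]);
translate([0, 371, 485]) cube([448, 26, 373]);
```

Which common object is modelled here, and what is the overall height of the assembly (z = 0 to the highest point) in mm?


A chair. The overall height is 858 mm.

A slab on four corner posts with a tall panel at the back — a chair. The seat slab sits at z = 445 with thickness 40, and the 373 mm backrest starts at the seat top, so the overall height is 445 + 40 + 373 = 858 mm.


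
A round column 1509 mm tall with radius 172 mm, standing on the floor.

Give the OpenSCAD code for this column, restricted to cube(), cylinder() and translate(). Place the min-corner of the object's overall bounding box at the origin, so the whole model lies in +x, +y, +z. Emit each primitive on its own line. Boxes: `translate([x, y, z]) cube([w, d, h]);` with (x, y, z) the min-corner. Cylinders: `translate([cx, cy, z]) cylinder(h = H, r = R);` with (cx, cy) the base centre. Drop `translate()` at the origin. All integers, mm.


translate([172, 172, 0]) cylinder(h = 1509, r = 172);


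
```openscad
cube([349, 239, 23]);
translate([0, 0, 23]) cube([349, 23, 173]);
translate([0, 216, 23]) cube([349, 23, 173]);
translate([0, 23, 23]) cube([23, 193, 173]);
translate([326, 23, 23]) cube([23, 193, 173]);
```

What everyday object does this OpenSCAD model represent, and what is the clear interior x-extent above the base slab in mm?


An open box. The internal width is 303 mm.

A 349×239 base slab with four walls standing on it — an open box. The base is 349 mm wide and the walls are 23 mm thick, so the internal width is 349 − 2 × 23 = 303 mm.


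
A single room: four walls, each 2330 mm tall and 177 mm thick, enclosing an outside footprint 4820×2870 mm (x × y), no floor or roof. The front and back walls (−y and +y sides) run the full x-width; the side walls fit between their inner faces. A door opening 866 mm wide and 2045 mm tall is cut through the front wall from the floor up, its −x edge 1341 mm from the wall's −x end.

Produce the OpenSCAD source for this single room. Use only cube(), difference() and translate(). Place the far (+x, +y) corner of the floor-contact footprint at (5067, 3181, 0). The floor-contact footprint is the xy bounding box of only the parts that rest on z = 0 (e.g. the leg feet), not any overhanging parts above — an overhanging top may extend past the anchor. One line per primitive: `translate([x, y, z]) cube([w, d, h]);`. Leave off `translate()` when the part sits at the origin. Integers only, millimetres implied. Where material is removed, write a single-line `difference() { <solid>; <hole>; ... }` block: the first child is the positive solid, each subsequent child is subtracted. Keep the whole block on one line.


difference() { translate([247, 311, 0]) cube([4820, 177, 2330]); translate([1588, 311, 0]) cube([866, 177, 2045]); }
translate([247, 3004, 0]) cube([4820, 177, 2330]);
translate([247, 488, 0]) cube([177, 2516, 2330]);
translate([4890, 488, 0]) cube([177, 2516, 2330]);


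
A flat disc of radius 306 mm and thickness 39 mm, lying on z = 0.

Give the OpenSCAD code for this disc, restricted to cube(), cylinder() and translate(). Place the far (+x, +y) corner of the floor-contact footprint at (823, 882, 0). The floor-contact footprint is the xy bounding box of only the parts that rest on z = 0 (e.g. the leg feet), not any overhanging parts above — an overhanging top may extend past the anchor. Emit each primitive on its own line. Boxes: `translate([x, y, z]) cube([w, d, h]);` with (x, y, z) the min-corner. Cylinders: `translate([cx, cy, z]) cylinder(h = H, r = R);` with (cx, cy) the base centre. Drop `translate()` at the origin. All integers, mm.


translate([517, 576, 0]) cylinder(h = 39, r = 306);


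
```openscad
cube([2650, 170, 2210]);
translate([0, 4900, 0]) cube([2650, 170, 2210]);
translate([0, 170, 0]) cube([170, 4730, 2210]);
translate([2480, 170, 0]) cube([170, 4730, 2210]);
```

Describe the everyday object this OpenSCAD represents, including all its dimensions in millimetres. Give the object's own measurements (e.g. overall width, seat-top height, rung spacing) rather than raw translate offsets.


The wall frame of a small rectangular building: four walls, each 2210 mm tall and 170 mm thick, enclosing a footprint 2650 mm (x) by 5070 mm (y) outside-to-outside, with no floor or roof. The front and back walls (the −y and +y sides) span the full width; the two side walls fit between them.


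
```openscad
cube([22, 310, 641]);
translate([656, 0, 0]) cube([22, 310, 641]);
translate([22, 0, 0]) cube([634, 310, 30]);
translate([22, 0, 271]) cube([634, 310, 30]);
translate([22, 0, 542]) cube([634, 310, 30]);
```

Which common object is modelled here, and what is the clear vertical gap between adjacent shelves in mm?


A bookshelf. The clear shelf gap is 241 mm.

Two tall side panels with 3 horizontal boards between them — a bookshelf. The first two shelf undersides are at z = 0 and z = 271; with shelf thickness 30, the clear gap is 271 − 0 − 30 = 241 mm.


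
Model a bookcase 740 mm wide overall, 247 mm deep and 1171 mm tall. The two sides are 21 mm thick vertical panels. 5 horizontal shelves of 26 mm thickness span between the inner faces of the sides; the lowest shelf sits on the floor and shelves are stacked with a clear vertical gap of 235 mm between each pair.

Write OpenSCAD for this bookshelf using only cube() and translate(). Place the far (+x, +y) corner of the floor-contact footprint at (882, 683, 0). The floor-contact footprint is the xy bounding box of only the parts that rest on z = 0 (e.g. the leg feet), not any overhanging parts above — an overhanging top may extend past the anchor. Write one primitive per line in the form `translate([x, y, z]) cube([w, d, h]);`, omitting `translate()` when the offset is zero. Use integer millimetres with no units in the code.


translate([142, 436, 0]) cube([21, 247, 1171]);
translate([861, 436, 0]) cube([21, 247, 1171]);
translate([163, 436, 0]) cube([698, 247, 26]);
translate([163, 436, 261]) cube([698, 247, 26]);
translate([163, 436, 522]) cube([698, 247, 26]);
translate([163, 436, 783]) cube([698, 247, 26]);
translate([163, 436, 1044]) cube([698, 247, 26]);


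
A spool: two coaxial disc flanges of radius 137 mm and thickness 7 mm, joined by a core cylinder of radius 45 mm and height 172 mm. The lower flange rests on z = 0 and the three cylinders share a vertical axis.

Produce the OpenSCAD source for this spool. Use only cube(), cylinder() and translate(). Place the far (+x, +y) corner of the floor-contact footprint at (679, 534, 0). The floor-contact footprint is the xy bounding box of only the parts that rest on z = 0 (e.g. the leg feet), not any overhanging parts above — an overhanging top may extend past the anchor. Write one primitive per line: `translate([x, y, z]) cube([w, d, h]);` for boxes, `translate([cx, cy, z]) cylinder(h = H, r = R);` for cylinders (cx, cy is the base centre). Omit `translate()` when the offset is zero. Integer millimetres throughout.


translate([542, 397, 0]) cylinder(h = 7, r = 137);
translate([542, 397, 7]) cylinder(h = 172, r = 45);
translate([542, 397, 179]) cylinder(h = 7, r = 137);


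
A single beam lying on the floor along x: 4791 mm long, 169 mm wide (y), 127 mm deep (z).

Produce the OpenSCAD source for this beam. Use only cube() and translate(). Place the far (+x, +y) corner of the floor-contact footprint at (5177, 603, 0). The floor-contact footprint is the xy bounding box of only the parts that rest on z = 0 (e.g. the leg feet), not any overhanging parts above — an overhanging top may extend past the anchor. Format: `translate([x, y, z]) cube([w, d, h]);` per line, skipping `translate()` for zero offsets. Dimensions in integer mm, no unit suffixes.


translate([386, 434, 0]) cube([4791, 169, 127]);


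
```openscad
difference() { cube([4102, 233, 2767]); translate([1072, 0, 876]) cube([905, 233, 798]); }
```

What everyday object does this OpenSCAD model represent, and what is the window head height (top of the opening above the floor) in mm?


A wall with a window opening. The window head height is 1674 mm.

A wall with a rectangular opening subtracted — a window. Sill at z = 876, opening 798 mm tall, so the head is at 876 + 798 = 1674 mm.


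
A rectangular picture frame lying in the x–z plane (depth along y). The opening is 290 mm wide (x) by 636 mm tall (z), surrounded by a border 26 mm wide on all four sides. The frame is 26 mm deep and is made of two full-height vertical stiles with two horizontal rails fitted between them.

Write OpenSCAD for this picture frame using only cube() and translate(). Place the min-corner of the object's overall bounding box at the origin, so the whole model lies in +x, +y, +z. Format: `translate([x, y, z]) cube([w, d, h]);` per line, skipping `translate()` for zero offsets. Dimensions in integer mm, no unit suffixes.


cube([26, 26, 688]);
translate([316, 0, 0]) cube([26, 26, 688]);
translate([26, 0, 0]) cube([290, 26, 26]);
translate([26, 0, 662]) cube([290, 26, 26]);


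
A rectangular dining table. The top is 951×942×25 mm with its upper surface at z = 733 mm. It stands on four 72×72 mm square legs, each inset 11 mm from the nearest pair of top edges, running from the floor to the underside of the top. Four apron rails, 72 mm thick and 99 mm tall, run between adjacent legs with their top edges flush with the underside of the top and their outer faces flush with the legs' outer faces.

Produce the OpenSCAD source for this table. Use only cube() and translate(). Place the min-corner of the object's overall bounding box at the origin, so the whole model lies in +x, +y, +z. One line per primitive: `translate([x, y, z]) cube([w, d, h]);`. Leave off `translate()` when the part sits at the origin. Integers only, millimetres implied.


translate([0, 0, 708]) cube([951, 942, 25]);
translate([11, 11, 0]) cube([72, 72, 708]);
translate([868, 11, 0]) cube([72, 72, 708]);
translate([11, 859, 0]) cube([72, 72, 708]);
translate([868, 859, 0]) cube([72, 72, 708]);
translate([83, 11, 609]) cube([785, 72, 99]);
translate([83, 859, 609]) cube([785, 72, 99]);
translate([11, 83, 609]) cube([72, 776, 99]);
translate([868, 83, 609]) cube([72, 776, 99]);


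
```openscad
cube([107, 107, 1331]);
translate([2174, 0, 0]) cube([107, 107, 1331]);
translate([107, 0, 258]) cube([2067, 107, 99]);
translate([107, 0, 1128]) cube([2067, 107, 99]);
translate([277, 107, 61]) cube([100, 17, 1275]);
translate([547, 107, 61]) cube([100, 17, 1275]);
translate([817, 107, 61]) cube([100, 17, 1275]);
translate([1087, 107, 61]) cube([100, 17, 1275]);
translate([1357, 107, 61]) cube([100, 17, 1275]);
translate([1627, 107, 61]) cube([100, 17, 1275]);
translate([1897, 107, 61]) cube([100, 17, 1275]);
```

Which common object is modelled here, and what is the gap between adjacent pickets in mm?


A fence section. The picket gap is 170 mm.

Two posts, two rails, 7 pickets — a fence section. Span 2067 mm holds 7 pickets of 100 mm with 8 equal gaps: ⌊(2067 − 7·100) / 8⌋ = 170 mm.


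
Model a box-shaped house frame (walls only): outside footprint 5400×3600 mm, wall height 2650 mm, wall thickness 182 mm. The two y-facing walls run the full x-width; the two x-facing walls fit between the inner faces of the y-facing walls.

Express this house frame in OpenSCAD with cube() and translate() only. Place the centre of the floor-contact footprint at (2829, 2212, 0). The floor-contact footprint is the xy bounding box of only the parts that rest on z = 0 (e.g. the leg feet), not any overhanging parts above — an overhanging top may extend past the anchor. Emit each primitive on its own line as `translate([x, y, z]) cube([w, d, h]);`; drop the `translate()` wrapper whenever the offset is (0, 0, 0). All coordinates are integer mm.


translate([129, 412, 0]) cube([5400, 182, 2650]);
translate([129, 3830, 0]) cube([5400, 182, 2650]);
translate([129, 594, 0]) cube([182, 3236, 2650]);
translate([5347, 594, 0]) cube([182, 3236, 2650]);


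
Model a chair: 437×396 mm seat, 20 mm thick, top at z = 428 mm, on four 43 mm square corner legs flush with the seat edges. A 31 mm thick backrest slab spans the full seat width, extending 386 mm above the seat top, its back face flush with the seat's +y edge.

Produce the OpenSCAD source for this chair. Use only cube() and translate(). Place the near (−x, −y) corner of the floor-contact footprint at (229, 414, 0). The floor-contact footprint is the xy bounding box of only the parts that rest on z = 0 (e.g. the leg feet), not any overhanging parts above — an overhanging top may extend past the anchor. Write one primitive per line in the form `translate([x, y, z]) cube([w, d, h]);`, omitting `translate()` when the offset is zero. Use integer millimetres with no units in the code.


translate([229, 414, 408]) cube([437, 396, 20]);
translate([229, 414, 0]) cube([43, 43, 408]);
translate([623, 414, 0]) cube([43, 43, 408]);
translate([229, 767, 0]) cube([43, 43, 408]);
translate([623, 767, 0]) cube([43, 43, 408]);
translate([229, 779, 428]) cube([437, 31, 386]);


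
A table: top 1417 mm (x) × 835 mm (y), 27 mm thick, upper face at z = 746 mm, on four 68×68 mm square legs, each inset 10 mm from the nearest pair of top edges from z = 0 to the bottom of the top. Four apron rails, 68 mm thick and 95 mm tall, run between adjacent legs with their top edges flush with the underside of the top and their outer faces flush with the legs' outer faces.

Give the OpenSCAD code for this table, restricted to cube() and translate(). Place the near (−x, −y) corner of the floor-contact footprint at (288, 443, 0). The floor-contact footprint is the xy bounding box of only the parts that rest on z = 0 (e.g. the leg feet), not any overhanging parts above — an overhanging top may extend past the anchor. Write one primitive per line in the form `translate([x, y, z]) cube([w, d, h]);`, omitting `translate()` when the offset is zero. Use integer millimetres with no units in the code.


translate([278, 433, 719]) cube([1417, 835, 27]);
translate([288, 443, 0]) cube([68, 68, 719]);
translate([1617, 443, 0]) cube([68, 68, 719]);
translate([288, 1190, 0]) cube([68, 68, 719]);
translate([1617, 1190, 0]) cube([68, 68, 719]);
translate([356, 443, 624]) cube([1261, 68, 95]);
translate([356, 1190, 624]) cube([1261, 68, 95]);
translate([288, 511, 624]) cube([68, 679, 95]);
translate([1617, 511, 624]) cube([68, 679, 95]);


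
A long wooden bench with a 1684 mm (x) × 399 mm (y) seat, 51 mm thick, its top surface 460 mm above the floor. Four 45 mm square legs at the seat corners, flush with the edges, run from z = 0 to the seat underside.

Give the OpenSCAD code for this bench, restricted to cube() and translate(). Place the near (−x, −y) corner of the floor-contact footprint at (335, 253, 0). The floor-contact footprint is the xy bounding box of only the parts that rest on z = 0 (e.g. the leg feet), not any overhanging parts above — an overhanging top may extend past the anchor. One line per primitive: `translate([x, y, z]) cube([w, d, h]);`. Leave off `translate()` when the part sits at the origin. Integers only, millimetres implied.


translate([335, 253, 409]) cube([1684, 399, 51]);
translate([335, 253, 0]) cube([45, 45, 409]);
translate([335, 607, 0]) cube([45, 45, 409]);
translate([1974, 253, 0]) cube([45, 45, 409]);
translate([1974, 607, 0]) cube([45, 45, 409]);


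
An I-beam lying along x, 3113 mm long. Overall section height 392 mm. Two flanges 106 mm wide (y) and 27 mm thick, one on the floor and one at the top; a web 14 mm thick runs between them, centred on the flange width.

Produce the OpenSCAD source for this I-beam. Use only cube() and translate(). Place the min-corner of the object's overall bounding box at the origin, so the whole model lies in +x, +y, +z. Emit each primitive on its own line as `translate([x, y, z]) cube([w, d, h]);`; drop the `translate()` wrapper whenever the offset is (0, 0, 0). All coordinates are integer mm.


cube([3113, 106, 27]);
translate([0, 46, 27]) cube([3113, 14, 338]);
translate([0, 0, 365]) cube([3113, 106, 27]);


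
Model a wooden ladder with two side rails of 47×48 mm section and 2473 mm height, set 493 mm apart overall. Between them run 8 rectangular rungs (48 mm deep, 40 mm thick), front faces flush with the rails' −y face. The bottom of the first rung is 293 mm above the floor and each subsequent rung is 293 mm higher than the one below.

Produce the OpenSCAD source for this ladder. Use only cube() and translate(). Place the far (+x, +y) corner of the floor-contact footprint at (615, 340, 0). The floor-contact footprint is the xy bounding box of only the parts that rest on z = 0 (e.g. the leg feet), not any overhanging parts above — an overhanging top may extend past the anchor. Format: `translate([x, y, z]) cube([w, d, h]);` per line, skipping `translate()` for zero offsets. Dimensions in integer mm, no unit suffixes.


translate([122, 292, 0]) cube([47, 48, 2473]);
translate([568, 292, 0]) cube([47, 48, 2473]);
translate([169, 292, 293]) cube([399, 48, 40]);
translate([169, 292, 586]) cube([399, 48, 40]);
translate([169, 292, 879]) cube([399, 48, 40]);
translate([169, 292, 1172]) cube([399, 48, 40]);
translate([169, 292, 1465]) cube([399, 48, 40]);
translate([169, 292, 1758]) cube([399, 48, 40]);
translate([169, 292, 2051]) cube([399, 48, 40]);
translate([169, 292, 2344]) cube([399, 48, 40]);


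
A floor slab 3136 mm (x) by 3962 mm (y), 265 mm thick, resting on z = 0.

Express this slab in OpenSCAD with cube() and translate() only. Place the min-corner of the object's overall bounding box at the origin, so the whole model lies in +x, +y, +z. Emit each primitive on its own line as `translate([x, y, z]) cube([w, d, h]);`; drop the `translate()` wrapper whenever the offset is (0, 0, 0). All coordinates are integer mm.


cube([3136, 3962, 265]);


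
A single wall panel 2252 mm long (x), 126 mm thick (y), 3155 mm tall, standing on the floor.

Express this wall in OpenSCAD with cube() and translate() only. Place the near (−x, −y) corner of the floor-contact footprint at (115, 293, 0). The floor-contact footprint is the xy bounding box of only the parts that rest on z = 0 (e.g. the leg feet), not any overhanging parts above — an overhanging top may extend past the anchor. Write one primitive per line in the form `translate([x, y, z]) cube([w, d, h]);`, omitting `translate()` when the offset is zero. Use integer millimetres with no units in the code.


translate([115, 293, 0]) cube([2252, 126, 3155]);


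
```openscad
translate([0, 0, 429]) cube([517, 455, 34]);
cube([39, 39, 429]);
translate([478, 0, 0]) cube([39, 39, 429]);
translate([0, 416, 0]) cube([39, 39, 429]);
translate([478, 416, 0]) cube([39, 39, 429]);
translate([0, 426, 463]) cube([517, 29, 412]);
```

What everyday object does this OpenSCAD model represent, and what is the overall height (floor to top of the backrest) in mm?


A chair. The overall height is 875 mm.

A slab on four corner posts with a tall panel at the back — a chair. The seat slab sits at z = 429 with thickness 34, and the 412 mm backrest starts at the seat top, so the overall height is 429 + 34 + 412 = 875 mm.


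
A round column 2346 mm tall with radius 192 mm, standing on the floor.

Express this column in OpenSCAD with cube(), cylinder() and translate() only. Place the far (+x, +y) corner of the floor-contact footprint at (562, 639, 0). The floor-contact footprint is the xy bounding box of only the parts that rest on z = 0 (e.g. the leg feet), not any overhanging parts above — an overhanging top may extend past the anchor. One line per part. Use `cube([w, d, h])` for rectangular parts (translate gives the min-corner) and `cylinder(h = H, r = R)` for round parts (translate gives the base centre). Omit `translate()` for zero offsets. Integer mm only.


translate([370, 447, 0]) cylinder(h = 2346, r = 192);


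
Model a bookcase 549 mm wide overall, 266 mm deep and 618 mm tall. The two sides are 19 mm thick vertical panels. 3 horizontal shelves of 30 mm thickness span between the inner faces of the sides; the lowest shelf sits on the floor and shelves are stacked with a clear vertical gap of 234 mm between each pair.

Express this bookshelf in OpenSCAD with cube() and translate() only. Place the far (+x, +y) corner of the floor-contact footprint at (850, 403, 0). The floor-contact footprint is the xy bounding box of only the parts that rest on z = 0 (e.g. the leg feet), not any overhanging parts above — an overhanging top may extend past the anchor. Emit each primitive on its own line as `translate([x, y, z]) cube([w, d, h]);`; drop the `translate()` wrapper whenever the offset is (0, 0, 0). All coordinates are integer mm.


translate([301, 137, 0]) cube([19, 266, 618]);
translate([831, 137, 0]) cube([19, 266, 618]);
translate([320, 137, 0]) cube([511, 266, 30]);
translate([320, 137, 264]) cube([511, 266, 30]);
translate([320, 137, 528]) cube([511, 266, 30]);


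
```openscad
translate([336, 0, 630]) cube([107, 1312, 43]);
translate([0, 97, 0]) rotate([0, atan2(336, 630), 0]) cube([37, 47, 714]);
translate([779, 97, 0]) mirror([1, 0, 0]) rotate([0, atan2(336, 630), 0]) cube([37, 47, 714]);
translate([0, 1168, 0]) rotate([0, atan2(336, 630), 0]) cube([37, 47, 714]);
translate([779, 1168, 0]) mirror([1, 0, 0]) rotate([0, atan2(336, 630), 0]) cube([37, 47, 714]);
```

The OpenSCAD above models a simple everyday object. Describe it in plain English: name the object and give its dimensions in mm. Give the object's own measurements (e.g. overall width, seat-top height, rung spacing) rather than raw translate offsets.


A sawhorse. A 107×1312×43 mm beam (x, y, z) sits on two A-frame leg pairs. Each pair is two raked legs of 37×47 mm section (47 mm along y) splaying symmetrically in x. Each leg rises 630 mm vertically over 336 mm of horizontal reach and is 714 mm long along its own axis. Every leg's outer bottom edge rests on the floor and its outer top edge meets a bottom edge of the beam — the left legs (tilting toward +x) meet the beam's −x bottom edge, the right legs (their mirror images, tilting toward −x) meet its +x bottom edge — so the leg tops tuck under the beam, the beam's underside is 630 mm above the floor, and the feet are 779 mm apart outside-to-outside with the beam centred between them. The two leg pairs are set in 97 mm from either end of the beam.


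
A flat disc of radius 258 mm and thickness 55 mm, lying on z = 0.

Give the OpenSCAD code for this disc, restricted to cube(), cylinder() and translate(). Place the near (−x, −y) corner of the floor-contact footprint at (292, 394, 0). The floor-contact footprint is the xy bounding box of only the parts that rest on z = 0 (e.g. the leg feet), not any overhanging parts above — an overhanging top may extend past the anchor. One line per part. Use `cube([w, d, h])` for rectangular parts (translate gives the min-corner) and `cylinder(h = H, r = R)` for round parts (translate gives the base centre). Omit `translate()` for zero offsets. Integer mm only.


translate([550, 652, 0]) cylinder(h = 55, r = 258);


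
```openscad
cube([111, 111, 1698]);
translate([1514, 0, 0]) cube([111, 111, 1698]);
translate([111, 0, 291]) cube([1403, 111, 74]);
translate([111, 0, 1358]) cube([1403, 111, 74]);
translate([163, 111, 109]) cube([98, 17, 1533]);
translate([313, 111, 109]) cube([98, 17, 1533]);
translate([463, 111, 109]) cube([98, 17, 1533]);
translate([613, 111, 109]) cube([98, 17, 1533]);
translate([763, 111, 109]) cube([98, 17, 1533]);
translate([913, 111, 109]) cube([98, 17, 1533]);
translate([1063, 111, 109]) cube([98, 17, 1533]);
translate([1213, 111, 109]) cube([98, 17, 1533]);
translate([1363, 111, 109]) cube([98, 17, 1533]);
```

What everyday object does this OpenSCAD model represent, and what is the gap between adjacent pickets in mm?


A fence section. The picket gap is 52 mm.

Two posts, two rails, 9 pickets — a fence section. Span 1403 mm holds 9 pickets of 98 mm with 10 equal gaps: ⌊(1403 − 9·98) / 10⌋ = 52 mm.


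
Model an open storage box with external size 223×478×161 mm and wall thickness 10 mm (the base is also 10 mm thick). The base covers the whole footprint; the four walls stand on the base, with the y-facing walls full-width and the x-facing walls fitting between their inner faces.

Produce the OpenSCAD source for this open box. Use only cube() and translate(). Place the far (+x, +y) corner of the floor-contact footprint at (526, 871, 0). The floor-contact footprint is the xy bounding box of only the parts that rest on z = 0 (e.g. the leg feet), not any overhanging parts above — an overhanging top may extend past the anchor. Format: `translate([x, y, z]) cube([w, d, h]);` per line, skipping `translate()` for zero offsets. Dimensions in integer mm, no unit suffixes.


translate([303, 393, 0]) cube([223, 478, 10]);
translate([303, 393, 10]) cube([223, 10, 151]);
translate([303, 861, 10]) cube([223, 10, 151]);
translate([303, 403, 10]) cube([10, 458, 151]);
translate([516, 403, 10]) cube([10, 458, 151]);


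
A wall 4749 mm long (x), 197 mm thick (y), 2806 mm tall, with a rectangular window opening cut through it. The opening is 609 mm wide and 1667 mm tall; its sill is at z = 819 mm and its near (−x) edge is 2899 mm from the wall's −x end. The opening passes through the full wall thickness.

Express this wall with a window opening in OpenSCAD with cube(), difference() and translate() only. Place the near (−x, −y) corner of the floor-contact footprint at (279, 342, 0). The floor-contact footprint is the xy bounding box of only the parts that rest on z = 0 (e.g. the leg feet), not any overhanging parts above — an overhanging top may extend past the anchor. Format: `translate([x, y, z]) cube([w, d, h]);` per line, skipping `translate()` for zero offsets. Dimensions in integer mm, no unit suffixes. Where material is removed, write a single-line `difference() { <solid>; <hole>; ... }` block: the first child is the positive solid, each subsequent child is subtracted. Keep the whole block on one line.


difference() { translate([279, 342, 0]) cube([4749, 197, 2806]); translate([3178, 342, 819]) cube([609, 197, 1667]); }


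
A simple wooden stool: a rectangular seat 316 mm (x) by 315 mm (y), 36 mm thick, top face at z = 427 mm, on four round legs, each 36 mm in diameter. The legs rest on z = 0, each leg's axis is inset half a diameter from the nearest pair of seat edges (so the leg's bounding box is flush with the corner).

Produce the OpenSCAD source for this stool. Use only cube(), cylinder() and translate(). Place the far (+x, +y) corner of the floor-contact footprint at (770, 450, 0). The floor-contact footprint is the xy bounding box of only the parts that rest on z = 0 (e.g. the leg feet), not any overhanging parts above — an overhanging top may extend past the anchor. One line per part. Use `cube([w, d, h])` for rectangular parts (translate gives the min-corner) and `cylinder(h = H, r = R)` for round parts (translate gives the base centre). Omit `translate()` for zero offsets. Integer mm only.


translate([454, 135, 391]) cube([316, 315, 36]);
translate([472, 153, 0]) cylinder(h = 391, r = 18);
translate([752, 153, 0]) cylinder(h = 391, r = 18);
translate([472, 432, 0]) cylinder(h = 391, r = 18);
translate([752, 432, 0]) cylinder(h = 391, r = 18);


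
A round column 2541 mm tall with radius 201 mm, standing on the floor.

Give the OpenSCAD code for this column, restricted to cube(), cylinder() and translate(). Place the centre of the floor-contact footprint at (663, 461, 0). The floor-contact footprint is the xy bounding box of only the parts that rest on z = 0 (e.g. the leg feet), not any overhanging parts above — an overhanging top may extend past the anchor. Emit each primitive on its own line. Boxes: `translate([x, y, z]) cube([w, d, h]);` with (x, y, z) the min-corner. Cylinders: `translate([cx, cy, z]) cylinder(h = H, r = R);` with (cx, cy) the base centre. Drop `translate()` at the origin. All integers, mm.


translate([663, 461, 0]) cylinder(h = 2541, r = 201);


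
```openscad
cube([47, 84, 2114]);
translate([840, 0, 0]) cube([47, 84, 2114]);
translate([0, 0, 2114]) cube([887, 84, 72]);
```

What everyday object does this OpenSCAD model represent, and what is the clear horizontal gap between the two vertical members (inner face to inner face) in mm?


A door frame. The clear opening width is 793 mm.

Two 2114 mm tall posts with a header on top — a door frame. The left jamb is 47 mm wide at x = 0; the right jamb starts at x = 840. The clear opening is 840 − 47 = 793 mm.


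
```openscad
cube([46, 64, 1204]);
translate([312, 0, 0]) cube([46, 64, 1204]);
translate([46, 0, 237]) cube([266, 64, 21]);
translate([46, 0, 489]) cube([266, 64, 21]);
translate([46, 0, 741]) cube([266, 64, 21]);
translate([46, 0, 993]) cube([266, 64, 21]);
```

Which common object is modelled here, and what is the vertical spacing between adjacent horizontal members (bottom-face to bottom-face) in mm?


A ladder. The rung spacing is 252 mm.

Two tall 46×64 posts with 4 short bars between them — a ladder. Adjacent rungs sit at z = 237 and z = 489, so the spacing is 489 − 237 = 252 mm.


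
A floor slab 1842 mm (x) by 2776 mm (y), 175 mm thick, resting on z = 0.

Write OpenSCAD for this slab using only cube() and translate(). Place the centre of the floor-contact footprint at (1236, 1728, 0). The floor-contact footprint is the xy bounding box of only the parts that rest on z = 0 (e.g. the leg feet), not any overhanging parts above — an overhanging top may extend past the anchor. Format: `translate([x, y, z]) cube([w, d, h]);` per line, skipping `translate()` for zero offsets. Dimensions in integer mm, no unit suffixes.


translate([315, 340, 0]) cube([1842, 2776, 175]);


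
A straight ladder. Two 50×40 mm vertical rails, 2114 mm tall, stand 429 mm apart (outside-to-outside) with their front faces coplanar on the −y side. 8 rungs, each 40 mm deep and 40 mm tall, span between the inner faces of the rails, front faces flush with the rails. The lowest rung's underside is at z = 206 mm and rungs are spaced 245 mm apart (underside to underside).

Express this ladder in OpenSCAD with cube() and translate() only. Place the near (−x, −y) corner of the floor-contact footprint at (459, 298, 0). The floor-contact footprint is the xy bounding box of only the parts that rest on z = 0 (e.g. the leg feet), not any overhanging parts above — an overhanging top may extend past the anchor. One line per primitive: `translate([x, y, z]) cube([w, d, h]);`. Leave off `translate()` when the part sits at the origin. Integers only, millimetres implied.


translate([459, 298, 0]) cube([50, 40, 2114]);
translate([838, 298, 0]) cube([50, 40, 2114]);
translate([509, 298, 206]) cube([329, 40, 40]);
translate([509, 298, 451]) cube([329, 40, 40]);
translate([509, 298, 696]) cube([329, 40, 40]);
translate([509, 298, 941]) cube([329, 40, 40]);
translate([509, 298, 1186]) cube([329, 40, 40]);
translate([509, 298, 1431]) cube([329, 40, 40]);
translate([509, 298, 1676]) cube([329, 40, 40]);
translate([509, 298, 1921]) cube([329, 40, 40]);


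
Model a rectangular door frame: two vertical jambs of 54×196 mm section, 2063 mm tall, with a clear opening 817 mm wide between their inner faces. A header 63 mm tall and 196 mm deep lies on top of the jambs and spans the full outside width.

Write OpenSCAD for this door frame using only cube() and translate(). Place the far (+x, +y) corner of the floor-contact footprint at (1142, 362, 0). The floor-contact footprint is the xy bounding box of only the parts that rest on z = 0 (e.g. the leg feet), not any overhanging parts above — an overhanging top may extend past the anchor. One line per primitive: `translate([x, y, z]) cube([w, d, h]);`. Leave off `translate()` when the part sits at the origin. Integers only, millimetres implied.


translate([217, 166, 0]) cube([54, 196, 2063]);
translate([1088, 166, 0]) cube([54, 196, 2063]);
translate([217, 166, 2063]) cube([925, 196, 63]);
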